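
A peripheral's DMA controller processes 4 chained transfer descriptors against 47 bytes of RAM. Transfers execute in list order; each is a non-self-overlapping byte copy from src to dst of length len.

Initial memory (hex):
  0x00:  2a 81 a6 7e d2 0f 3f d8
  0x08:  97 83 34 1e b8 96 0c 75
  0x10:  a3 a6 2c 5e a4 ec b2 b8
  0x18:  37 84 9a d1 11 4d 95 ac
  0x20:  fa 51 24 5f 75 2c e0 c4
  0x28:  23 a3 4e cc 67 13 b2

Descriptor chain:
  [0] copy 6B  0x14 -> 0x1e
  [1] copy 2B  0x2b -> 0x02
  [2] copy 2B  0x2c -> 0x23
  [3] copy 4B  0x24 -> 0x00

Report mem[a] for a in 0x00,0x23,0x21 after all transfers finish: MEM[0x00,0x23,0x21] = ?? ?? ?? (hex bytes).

MEM[0x00,0x23,0x21] = 13 67 b8

D0: mem[0x1e..0x23] <- [a4 ec b2 b8 37 84]
D1: mem[0x02..0x03] <- [cc 67]
D2: mem[0x23..0x24] <- [67 13]
D3: mem[0x00..0x03] <- [13 2c e0 c4]
query mem[0x00]=0x13, mem[0x23]=0x67, mem[0x21]=0xb8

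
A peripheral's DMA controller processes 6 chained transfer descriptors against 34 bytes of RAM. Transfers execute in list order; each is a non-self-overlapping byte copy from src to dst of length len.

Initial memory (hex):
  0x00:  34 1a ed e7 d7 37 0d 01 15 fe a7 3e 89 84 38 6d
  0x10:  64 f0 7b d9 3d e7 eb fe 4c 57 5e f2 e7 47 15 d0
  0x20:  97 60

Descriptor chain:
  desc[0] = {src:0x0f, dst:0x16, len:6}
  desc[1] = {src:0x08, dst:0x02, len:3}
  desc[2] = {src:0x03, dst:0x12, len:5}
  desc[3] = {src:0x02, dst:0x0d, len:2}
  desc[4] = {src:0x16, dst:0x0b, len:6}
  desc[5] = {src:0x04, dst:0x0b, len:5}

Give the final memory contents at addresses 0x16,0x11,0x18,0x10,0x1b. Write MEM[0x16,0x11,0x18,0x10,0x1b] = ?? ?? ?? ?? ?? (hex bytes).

#0 dst[0x16+6] := {0x6d,0x64,0xf0,0x7b,0xd9,0x3d}
#1 dst[0x02+3] := {0x15,0xfe,0xa7}
#2 dst[0x12+5] := {0xfe,0xa7,0x37,0x0d,0x01}
#3 dst[0x0d+2] := {0x15,0xfe}
#4 dst[0x0b+6] := {0x01,0x64,0xf0,0x7b,0xd9,0x3d}
#5 dst[0x0b+5] := {0xa7,0x37,0x0d,0x01,0x15}
query mem[0x16]=0x01, mem[0x11]=0xf0, mem[0x18]=0xf0, mem[0x10]=0x3d, mem[0x1b]=0x3d

MEM[0x16,0x11,0x18,0x10,0x1b] = 01 f0 f0 3d 3d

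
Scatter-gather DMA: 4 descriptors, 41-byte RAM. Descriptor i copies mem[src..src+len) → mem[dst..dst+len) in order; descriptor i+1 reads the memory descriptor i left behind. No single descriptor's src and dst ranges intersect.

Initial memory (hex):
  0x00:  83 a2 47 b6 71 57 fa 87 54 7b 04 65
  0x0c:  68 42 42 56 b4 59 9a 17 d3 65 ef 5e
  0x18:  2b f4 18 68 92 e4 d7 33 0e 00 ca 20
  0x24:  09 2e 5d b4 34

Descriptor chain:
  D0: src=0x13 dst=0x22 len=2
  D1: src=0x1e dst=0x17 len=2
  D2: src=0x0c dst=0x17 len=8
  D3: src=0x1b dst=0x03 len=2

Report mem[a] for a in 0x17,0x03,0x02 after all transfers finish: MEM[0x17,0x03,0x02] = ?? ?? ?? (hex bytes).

MEM[0x17,0x03,0x02] = 68 b4 47

D0: mem[0x22..0x23] <- [17 d3]
D1: mem[0x17..0x18] <- [d7 33]
D2: mem[0x17..0x1e] <- [68 42 42 56 b4 59 9a 17]
D3: mem[0x03..0x04] <- [b4 59]
query mem[0x17]=0x68, mem[0x03]=0xb4, mem[0x02]=0x47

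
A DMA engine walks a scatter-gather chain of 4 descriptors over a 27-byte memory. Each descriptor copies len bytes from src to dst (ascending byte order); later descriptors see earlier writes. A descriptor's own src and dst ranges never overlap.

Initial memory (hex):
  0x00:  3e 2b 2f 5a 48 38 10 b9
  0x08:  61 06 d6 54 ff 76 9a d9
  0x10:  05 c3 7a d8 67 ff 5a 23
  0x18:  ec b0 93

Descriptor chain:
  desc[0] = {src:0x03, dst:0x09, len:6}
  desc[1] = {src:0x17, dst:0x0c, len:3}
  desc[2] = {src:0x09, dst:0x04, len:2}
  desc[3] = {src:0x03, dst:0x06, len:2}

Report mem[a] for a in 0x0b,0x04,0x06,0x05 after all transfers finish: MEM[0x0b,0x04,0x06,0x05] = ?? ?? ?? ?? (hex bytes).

MEM[0x0b,0x04,0x06,0x05] = 38 5a 5a 48

  after D0: wrote 6B at 0x09 = 5a483810b961
  after D1: wrote 3B at 0x0c = 23ecb0
  after D2: wrote 2B at 0x04 = 5a48
  after D3: wrote 2B at 0x06 = 5a5a
query mem[0x0b]=0x38, mem[0x04]=0x5a, mem[0x06]=0x5a, mem[0x05]=0x48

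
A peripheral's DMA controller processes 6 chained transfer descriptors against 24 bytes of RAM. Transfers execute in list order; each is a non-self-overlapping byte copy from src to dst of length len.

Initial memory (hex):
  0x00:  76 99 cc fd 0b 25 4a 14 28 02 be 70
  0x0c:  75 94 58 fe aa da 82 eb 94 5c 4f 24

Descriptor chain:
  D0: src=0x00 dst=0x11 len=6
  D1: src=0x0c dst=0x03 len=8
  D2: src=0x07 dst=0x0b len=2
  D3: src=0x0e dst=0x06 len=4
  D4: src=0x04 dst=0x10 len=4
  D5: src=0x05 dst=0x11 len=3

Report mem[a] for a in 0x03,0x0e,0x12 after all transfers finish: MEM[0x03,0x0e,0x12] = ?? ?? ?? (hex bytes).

MEM[0x03,0x0e,0x12] = 75 58 58

#0 dst[0x11+6] := {0x76,0x99,0xcc,0xfd,0x0b,0x25}
#1 dst[0x03+8] := {0x75,0x94,0x58,0xfe,0xaa,0x76,0x99,0xcc}
#2 dst[0x0b+2] := {0xaa,0x76}
#3 dst[0x06+4] := {0x58,0xfe,0xaa,0x76}
#4 dst[0x10+4] := {0x94,0x58,0x58,0xfe}
#5 dst[0x11+3] := {0x58,0x58,0xfe}
query mem[0x03]=0x75, mem[0x0e]=0x58, mem[0x12]=0x58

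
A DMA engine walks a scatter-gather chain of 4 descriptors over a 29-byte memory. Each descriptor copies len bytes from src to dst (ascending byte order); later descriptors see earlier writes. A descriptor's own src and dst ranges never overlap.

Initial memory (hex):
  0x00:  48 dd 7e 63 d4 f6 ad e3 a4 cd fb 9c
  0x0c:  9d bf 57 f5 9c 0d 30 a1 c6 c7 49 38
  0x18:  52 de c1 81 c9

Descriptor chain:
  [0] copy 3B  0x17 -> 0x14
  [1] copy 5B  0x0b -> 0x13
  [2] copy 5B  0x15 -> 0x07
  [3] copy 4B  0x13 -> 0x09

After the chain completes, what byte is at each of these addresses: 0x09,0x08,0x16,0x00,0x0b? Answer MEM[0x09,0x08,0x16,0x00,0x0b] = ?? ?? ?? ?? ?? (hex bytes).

MEM[0x09,0x08,0x16,0x00,0x0b] = 9c 57 57 48 bf

  after D0: wrote 3B at 0x14 = 3852de
  after D1: wrote 5B at 0x13 = 9c9dbf57f5
  after D2: wrote 5B at 0x07 = bf57f552de
  after D3: wrote 4B at 0x09 = 9c9dbf57
query mem[0x09]=0x9c, mem[0x08]=0x57, mem[0x16]=0x57, mem[0x00]=0x48, mem[0x0b]=0xbf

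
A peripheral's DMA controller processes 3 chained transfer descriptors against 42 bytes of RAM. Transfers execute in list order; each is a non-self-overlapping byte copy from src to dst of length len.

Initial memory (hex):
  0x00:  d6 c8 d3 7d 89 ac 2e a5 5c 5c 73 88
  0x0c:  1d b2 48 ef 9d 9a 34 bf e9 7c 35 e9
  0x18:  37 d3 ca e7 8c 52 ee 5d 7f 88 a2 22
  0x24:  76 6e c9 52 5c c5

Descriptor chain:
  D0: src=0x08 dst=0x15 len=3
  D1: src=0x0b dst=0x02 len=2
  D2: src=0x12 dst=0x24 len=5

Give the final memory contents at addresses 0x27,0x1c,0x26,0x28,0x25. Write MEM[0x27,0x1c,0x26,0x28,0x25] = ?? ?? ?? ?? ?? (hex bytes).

MEM[0x27,0x1c,0x26,0x28,0x25] = 5c 8c e9 5c bf

[0] 0x08->0x15 len=3 : 5c 5c 73
[1] 0x0b->0x02 len=2 : 88 1d
[2] 0x12->0x24 len=5 : 34 bf e9 5c 5c
query mem[0x27]=0x5c, mem[0x1c]=0x8c, mem[0x26]=0xe9, mem[0x28]=0x5c, mem[0x25]=0xbf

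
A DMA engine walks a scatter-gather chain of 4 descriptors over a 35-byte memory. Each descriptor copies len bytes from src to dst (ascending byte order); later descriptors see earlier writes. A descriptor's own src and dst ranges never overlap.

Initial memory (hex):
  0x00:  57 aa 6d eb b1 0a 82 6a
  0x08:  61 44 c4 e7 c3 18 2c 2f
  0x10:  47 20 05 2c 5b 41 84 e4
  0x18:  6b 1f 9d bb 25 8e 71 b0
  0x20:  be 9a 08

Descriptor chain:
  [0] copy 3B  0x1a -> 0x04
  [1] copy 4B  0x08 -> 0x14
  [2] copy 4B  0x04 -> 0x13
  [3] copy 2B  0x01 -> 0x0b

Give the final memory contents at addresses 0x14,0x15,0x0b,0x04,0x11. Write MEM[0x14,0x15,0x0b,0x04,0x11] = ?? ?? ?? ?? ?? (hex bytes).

#0 dst[0x04+3] := {0x9d,0xbb,0x25}
#1 dst[0x14+4] := {0x61,0x44,0xc4,0xe7}
#2 dst[0x13+4] := {0x9d,0xbb,0x25,0x6a}
#3 dst[0x0b+2] := {0xaa,0x6d}
query mem[0x14]=0xbb, mem[0x15]=0x25, mem[0x0b]=0xaa, mem[0x04]=0x9d, mem[0x11]=0x20

MEM[0x14,0x15,0x0b,0x04,0x11] = bb 25 aa 9d 20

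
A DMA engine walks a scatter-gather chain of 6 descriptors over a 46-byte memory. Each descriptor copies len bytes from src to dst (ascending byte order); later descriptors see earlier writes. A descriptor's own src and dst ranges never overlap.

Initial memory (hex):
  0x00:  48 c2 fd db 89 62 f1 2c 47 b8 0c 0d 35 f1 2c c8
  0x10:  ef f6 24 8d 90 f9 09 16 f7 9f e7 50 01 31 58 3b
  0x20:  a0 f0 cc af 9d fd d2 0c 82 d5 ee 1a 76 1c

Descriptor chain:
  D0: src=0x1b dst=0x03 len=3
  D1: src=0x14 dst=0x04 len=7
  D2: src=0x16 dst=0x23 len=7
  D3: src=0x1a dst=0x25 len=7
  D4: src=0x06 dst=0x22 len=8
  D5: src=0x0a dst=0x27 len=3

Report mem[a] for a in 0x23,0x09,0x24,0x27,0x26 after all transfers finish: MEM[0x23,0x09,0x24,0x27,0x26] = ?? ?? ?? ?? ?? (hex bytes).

MEM[0x23,0x09,0x24,0x27,0x26] = 16 9f f7 e7 e7

D0: mem[0x03..0x05] <- [50 01 31]
D1: mem[0x04..0x0a] <- [90 f9 09 16 f7 9f e7]
D2: mem[0x23..0x29] <- [09 16 f7 9f e7 50 01]
D3: mem[0x25..0x2b] <- [e7 50 01 31 58 3b a0]
D4: mem[0x22..0x29] <- [09 16 f7 9f e7 0d 35 f1]
D5: mem[0x27..0x29] <- [e7 0d 35]
query mem[0x23]=0x16, mem[0x09]=0x9f, mem[0x24]=0xf7, mem[0x27]=0xe7, mem[0x26]=0xe7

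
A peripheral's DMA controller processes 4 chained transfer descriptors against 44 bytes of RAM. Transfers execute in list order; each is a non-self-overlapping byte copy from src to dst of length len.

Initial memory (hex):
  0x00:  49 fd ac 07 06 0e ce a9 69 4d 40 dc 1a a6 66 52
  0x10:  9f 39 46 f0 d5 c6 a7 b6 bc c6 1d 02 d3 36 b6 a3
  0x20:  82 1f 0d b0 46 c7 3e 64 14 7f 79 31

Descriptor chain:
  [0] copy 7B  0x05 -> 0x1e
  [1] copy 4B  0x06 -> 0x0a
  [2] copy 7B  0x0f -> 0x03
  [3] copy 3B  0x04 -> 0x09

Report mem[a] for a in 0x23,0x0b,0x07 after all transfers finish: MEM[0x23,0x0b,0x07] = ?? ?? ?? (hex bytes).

  after D0: wrote 7B at 0x1e = 0ecea9694d40dc
  after D1: wrote 4B at 0x0a = cea9694d
  after D2: wrote 7B at 0x03 = 529f3946f0d5c6
  after D3: wrote 3B at 0x09 = 9f3946
query mem[0x23]=0x40, mem[0x0b]=0x46, mem[0x07]=0xf0

MEM[0x23,0x0b,0x07] = 40 46 f0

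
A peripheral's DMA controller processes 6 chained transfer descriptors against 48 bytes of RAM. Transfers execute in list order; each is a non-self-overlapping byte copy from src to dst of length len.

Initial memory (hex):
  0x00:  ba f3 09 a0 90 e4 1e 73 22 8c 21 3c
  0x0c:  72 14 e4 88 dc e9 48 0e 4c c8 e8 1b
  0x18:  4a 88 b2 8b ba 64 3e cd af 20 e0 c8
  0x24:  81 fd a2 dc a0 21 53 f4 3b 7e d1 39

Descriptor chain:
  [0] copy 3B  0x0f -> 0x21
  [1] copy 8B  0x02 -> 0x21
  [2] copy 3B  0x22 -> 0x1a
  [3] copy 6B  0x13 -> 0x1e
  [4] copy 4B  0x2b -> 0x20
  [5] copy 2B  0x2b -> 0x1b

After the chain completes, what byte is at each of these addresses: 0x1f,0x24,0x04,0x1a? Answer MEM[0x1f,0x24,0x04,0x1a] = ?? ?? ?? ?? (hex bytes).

#0 dst[0x21+3] := {0x88,0xdc,0xe9}
#1 dst[0x21+8] := {0x09,0xa0,0x90,0xe4,0x1e,0x73,0x22,0x8c}
#2 dst[0x1a+3] := {0xa0,0x90,0xe4}
#3 dst[0x1e+6] := {0x0e,0x4c,0xc8,0xe8,0x1b,0x4a}
#4 dst[0x20+4] := {0xf4,0x3b,0x7e,0xd1}
#5 dst[0x1b+2] := {0xf4,0x3b}
query mem[0x1f]=0x4c, mem[0x24]=0xe4, mem[0x04]=0x90, mem[0x1a]=0xa0

MEM[0x1f,0x24,0x04,0x1a] = 4c e4 90 a0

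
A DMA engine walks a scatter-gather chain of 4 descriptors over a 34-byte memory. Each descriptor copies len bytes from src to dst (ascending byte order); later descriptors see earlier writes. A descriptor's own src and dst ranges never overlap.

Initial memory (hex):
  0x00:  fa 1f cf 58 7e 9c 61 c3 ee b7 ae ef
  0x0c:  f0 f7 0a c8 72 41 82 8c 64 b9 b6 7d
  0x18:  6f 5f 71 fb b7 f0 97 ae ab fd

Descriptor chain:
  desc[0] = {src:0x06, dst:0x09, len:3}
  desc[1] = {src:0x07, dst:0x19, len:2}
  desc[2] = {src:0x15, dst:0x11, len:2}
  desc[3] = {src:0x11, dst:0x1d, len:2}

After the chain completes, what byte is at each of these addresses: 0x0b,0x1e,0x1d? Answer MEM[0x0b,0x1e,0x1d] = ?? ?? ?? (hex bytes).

MEM[0x0b,0x1e,0x1d] = ee b6 b9

[0] 0x06->0x09 len=3 : 61 c3 ee
[1] 0x07->0x19 len=2 : c3 ee
[2] 0x15->0x11 len=2 : b9 b6
[3] 0x11->0x1d len=2 : b9 b6
query mem[0x0b]=0xee, mem[0x1e]=0xb6, mem[0x1d]=0xb9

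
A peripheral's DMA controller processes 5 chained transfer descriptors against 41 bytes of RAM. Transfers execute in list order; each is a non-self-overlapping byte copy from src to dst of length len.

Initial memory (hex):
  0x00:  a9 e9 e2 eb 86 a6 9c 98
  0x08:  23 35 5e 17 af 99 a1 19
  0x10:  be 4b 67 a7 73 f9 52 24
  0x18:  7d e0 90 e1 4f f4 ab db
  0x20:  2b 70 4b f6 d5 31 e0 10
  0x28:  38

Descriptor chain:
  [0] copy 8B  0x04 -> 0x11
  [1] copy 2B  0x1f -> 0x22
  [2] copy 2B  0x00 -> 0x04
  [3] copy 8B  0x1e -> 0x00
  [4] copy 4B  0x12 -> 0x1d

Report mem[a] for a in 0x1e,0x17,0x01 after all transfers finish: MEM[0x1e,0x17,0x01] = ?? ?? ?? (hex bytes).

MEM[0x1e,0x17,0x01] = 9c 5e db

#0 dst[0x11+8] := {0x86,0xa6,0x9c,0x98,0x23,0x35,0x5e,0x17}
#1 dst[0x22+2] := {0xdb,0x2b}
#2 dst[0x04+2] := {0xa9,0xe9}
#3 dst[0x00+8] := {0xab,0xdb,0x2b,0x70,0xdb,0x2b,0xd5,0x31}
#4 dst[0x1d+4] := {0xa6,0x9c,0x98,0x23}
query mem[0x1e]=0x9c, mem[0x17]=0x5e, mem[0x01]=0xdb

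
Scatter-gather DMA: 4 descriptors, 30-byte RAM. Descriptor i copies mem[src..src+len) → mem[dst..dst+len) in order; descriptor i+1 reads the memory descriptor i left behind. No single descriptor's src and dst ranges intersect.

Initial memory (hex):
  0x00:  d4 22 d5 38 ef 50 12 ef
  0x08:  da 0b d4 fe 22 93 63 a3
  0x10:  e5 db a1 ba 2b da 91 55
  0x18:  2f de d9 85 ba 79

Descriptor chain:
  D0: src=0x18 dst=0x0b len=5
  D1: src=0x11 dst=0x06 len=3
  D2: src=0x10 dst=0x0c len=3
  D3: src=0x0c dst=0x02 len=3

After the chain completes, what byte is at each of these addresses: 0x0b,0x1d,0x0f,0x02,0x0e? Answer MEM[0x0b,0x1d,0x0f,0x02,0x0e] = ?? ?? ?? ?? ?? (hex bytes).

MEM[0x0b,0x1d,0x0f,0x02,0x0e] = 2f 79 ba e5 a1

  after D0: wrote 5B at 0x0b = 2fded985ba
  after D1: wrote 3B at 0x06 = dba1ba
  after D2: wrote 3B at 0x0c = e5dba1
  after D3: wrote 3B at 0x02 = e5dba1
query mem[0x0b]=0x2f, mem[0x1d]=0x79, mem[0x0f]=0xba, mem[0x02]=0xe5, mem[0x0e]=0xa1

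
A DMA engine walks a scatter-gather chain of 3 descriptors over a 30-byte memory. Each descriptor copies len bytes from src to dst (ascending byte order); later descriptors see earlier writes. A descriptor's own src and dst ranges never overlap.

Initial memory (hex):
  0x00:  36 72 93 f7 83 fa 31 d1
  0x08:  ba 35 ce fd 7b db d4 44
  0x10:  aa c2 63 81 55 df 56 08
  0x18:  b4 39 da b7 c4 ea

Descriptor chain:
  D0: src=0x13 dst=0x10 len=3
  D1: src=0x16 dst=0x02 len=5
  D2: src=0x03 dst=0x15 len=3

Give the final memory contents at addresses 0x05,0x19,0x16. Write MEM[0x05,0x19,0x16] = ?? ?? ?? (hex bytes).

MEM[0x05,0x19,0x16] = 39 39 b4

  after D0: wrote 3B at 0x10 = 8155df
  after D1: wrote 5B at 0x02 = 5608b439da
  after D2: wrote 3B at 0x15 = 08b439
query mem[0x05]=0x39, mem[0x19]=0x39, mem[0x16]=0xb4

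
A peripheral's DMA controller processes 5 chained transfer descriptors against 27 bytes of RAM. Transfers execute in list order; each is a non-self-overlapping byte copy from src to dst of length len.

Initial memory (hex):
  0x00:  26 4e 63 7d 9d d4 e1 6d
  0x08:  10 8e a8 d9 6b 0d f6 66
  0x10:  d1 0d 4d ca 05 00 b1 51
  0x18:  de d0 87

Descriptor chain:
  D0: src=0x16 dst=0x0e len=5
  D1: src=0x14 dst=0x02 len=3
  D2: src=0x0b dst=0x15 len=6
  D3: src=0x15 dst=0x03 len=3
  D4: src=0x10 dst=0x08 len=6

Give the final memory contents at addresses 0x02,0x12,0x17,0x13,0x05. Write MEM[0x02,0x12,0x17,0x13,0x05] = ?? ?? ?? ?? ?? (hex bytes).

[0] 0x16->0x0e len=5 : b1 51 de d0 87
[1] 0x14->0x02 len=3 : 05 00 b1
[2] 0x0b->0x15 len=6 : d9 6b 0d b1 51 de
[3] 0x15->0x03 len=3 : d9 6b 0d
[4] 0x10->0x08 len=6 : de d0 87 ca 05 d9
query mem[0x02]=0x05, mem[0x12]=0x87, mem[0x17]=0x0d, mem[0x13]=0xca, mem[0x05]=0x0d

MEM[0x02,0x12,0x17,0x13,0x05] = 05 87 0d ca 0d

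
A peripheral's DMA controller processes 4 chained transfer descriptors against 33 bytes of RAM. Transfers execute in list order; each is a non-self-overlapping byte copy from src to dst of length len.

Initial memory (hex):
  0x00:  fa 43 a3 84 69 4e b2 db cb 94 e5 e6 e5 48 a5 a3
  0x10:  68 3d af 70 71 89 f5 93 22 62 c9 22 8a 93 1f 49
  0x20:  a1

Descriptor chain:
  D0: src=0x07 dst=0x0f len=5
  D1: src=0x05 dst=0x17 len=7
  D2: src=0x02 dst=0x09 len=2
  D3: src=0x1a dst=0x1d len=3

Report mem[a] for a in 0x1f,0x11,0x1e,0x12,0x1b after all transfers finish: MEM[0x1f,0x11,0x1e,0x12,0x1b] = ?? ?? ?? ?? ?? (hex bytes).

MEM[0x1f,0x11,0x1e,0x12,0x1b] = e5 94 94 e5 94

[0] 0x07->0x0f len=5 : db cb 94 e5 e6
[1] 0x05->0x17 len=7 : 4e b2 db cb 94 e5 e6
[2] 0x02->0x09 len=2 : a3 84
[3] 0x1a->0x1d len=3 : cb 94 e5
query mem[0x1f]=0xe5, mem[0x11]=0x94, mem[0x1e]=0x94, mem[0x12]=0xe5, mem[0x1b]=0x94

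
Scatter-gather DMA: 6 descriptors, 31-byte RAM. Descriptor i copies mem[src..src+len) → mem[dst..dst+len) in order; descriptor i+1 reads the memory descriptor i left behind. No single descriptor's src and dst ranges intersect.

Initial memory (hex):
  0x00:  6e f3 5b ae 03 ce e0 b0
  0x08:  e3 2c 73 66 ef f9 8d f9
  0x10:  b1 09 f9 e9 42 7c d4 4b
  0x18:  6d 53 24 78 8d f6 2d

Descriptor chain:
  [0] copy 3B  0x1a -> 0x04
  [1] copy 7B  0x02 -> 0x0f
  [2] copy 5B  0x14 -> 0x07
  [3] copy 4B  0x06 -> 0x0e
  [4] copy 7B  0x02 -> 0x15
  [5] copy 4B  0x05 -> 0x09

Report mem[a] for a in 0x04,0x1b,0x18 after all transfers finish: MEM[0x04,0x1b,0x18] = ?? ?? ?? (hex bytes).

MEM[0x04,0x1b,0x18] = 24 e3 78

D0: mem[0x04..0x06] <- [24 78 8d]
D1: mem[0x0f..0x15] <- [5b ae 24 78 8d b0 e3]
D2: mem[0x07..0x0b] <- [b0 e3 d4 4b 6d]
D3: mem[0x0e..0x11] <- [8d b0 e3 d4]
D4: mem[0x15..0x1b] <- [5b ae 24 78 8d b0 e3]
D5: mem[0x09..0x0c] <- [78 8d b0 e3]
query mem[0x04]=0x24, mem[0x1b]=0xe3, mem[0x18]=0x78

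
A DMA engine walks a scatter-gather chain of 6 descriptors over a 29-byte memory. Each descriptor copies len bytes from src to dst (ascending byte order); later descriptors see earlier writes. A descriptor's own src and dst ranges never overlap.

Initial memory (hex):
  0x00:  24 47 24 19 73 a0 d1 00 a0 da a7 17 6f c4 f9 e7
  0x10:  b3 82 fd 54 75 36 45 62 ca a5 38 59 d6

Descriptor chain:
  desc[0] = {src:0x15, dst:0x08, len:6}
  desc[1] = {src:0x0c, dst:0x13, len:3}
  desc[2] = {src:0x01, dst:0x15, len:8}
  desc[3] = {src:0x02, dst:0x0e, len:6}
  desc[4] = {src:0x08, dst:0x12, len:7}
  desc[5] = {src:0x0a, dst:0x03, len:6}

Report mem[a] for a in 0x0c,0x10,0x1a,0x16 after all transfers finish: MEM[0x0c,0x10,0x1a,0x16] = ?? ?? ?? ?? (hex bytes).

[0] 0x15->0x08 len=6 : 36 45 62 ca a5 38
[1] 0x0c->0x13 len=3 : a5 38 f9
[2] 0x01->0x15 len=8 : 47 24 19 73 a0 d1 00 36
[3] 0x02->0x0e len=6 : 24 19 73 a0 d1 00
[4] 0x08->0x12 len=7 : 36 45 62 ca a5 38 24
[5] 0x0a->0x03 len=6 : 62 ca a5 38 24 19
query mem[0x0c]=0xa5, mem[0x10]=0x73, mem[0x1a]=0xd1, mem[0x16]=0xa5

MEM[0x0c,0x10,0x1a,0x16] = a5 73 d1 a5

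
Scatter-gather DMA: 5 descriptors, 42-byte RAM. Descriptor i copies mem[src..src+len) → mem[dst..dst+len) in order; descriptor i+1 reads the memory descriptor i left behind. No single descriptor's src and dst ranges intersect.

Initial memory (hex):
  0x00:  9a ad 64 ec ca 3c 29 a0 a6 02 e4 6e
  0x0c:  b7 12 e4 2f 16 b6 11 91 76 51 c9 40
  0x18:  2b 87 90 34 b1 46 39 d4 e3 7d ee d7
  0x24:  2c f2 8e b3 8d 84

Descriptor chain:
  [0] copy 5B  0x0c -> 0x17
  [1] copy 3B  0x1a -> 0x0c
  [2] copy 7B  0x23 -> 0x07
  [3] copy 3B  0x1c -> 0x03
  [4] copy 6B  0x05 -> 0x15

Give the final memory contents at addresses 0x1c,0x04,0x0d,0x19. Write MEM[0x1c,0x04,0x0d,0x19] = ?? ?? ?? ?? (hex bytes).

D0: mem[0x17..0x1b] <- [b7 12 e4 2f 16]
D1: mem[0x0c..0x0e] <- [2f 16 b1]
D2: mem[0x07..0x0d] <- [d7 2c f2 8e b3 8d 84]
D3: mem[0x03..0x05] <- [b1 46 39]
D4: mem[0x15..0x1a] <- [39 29 d7 2c f2 8e]
query mem[0x1c]=0xb1, mem[0x04]=0x46, mem[0x0d]=0x84, mem[0x19]=0xf2

MEM[0x1c,0x04,0x0d,0x19] = b1 46 84 f2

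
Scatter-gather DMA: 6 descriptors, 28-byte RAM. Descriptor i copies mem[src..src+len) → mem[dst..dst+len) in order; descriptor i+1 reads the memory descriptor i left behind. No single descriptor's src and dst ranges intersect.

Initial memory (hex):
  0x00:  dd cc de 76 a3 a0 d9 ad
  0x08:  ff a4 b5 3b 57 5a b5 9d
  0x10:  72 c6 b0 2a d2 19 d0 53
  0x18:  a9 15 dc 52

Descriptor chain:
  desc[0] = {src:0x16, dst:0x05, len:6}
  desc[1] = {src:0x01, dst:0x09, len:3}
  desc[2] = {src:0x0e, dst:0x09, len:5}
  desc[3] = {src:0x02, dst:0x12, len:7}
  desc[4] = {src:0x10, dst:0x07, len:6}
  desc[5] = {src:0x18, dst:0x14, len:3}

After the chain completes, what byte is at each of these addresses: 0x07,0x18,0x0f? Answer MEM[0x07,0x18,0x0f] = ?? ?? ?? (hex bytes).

[0] 0x16->0x05 len=6 : d0 53 a9 15 dc 52
[1] 0x01->0x09 len=3 : cc de 76
[2] 0x0e->0x09 len=5 : b5 9d 72 c6 b0
[3] 0x02->0x12 len=7 : de 76 a3 d0 53 a9 15
[4] 0x10->0x07 len=6 : 72 c6 de 76 a3 d0
[5] 0x18->0x14 len=3 : 15 15 dc
query mem[0x07]=0x72, mem[0x18]=0x15, mem[0x0f]=0x9d

MEM[0x07,0x18,0x0f] = 72 15 9d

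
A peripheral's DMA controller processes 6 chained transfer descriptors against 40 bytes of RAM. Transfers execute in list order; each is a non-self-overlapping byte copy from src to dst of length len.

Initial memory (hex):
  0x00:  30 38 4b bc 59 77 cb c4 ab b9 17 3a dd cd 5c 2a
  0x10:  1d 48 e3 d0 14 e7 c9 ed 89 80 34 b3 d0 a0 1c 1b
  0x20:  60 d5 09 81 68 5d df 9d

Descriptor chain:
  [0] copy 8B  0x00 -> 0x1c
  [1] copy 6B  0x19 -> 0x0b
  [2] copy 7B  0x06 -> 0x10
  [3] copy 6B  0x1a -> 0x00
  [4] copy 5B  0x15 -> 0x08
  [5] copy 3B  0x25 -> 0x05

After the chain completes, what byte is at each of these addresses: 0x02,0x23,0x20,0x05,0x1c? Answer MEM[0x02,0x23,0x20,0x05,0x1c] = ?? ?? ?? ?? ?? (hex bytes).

MEM[0x02,0x23,0x20,0x05,0x1c] = 30 c4 59 5d 30

D0: mem[0x1c..0x23] <- [30 38 4b bc 59 77 cb c4]
D1: mem[0x0b..0x10] <- [80 34 b3 30 38 4b]
D2: mem[0x10..0x16] <- [cb c4 ab b9 17 80 34]
D3: mem[0x00..0x05] <- [34 b3 30 38 4b bc]
D4: mem[0x08..0x0c] <- [80 34 ed 89 80]
D5: mem[0x05..0x07] <- [5d df 9d]
query mem[0x02]=0x30, mem[0x23]=0xc4, mem[0x20]=0x59, mem[0x05]=0x5d, mem[0x1c]=0x30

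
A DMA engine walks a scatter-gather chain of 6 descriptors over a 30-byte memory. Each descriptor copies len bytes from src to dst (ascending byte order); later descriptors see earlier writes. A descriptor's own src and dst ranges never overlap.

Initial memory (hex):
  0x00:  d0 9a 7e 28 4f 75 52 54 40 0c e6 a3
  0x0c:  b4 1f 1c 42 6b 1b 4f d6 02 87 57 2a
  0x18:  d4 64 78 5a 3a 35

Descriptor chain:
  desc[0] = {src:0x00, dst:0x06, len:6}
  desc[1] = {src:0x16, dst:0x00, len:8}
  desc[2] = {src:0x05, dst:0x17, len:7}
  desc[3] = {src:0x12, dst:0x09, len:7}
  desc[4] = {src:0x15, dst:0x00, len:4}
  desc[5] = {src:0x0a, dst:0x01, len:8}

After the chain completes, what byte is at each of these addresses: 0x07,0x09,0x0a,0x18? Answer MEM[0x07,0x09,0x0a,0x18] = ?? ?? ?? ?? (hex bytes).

MEM[0x07,0x09,0x0a,0x18] = 6b 4f d6 3a

[0] 0x00->0x06 len=6 : d0 9a 7e 28 4f 75
[1] 0x16->0x00 len=8 : 57 2a d4 64 78 5a 3a 35
[2] 0x05->0x17 len=7 : 5a 3a 35 7e 28 4f 75
[3] 0x12->0x09 len=7 : 4f d6 02 87 57 5a 3a
[4] 0x15->0x00 len=4 : 87 57 5a 3a
[5] 0x0a->0x01 len=8 : d6 02 87 57 5a 3a 6b 1b
query mem[0x07]=0x6b, mem[0x09]=0x4f, mem[0x0a]=0xd6, mem[0x18]=0x3a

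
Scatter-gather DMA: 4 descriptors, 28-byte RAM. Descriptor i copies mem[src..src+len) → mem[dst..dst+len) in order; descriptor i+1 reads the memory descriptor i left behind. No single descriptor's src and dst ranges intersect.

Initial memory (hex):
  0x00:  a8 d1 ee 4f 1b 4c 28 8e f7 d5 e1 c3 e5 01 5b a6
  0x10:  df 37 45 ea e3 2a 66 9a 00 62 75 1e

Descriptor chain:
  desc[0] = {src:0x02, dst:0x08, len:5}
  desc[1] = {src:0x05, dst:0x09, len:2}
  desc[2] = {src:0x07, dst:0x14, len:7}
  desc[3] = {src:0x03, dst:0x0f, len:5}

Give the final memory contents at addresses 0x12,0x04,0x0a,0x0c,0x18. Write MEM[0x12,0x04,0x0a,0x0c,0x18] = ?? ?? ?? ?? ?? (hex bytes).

#0 dst[0x08+5] := {0xee,0x4f,0x1b,0x4c,0x28}
#1 dst[0x09+2] := {0x4c,0x28}
#2 dst[0x14+7] := {0x8e,0xee,0x4c,0x28,0x4c,0x28,0x01}
#3 dst[0x0f+5] := {0x4f,0x1b,0x4c,0x28,0x8e}
query mem[0x12]=0x28, mem[0x04]=0x1b, mem[0x0a]=0x28, mem[0x0c]=0x28, mem[0x18]=0x4c

MEM[0x12,0x04,0x0a,0x0c,0x18] = 28 1b 28 28 4c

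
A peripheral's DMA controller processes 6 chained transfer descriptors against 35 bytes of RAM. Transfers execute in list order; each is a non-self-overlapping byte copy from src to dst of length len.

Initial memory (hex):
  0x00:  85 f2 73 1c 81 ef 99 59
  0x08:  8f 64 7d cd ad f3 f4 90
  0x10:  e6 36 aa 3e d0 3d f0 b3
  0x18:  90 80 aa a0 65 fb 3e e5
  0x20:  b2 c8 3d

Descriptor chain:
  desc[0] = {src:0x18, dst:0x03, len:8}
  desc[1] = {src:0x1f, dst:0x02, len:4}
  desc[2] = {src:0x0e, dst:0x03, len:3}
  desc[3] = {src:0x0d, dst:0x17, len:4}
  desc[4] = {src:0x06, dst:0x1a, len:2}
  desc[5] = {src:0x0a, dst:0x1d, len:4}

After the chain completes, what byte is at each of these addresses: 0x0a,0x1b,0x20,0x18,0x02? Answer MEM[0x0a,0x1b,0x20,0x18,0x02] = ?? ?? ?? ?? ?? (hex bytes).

#0 dst[0x03+8] := {0x90,0x80,0xaa,0xa0,0x65,0xfb,0x3e,0xe5}
#1 dst[0x02+4] := {0xe5,0xb2,0xc8,0x3d}
#2 dst[0x03+3] := {0xf4,0x90,0xe6}
#3 dst[0x17+4] := {0xf3,0xf4,0x90,0xe6}
#4 dst[0x1a+2] := {0xa0,0x65}
#5 dst[0x1d+4] := {0xe5,0xcd,0xad,0xf3}
query mem[0x0a]=0xe5, mem[0x1b]=0x65, mem[0x20]=0xf3, mem[0x18]=0xf4, mem[0x02]=0xe5

MEM[0x0a,0x1b,0x20,0x18,0x02] = e5 65 f3 f4 e5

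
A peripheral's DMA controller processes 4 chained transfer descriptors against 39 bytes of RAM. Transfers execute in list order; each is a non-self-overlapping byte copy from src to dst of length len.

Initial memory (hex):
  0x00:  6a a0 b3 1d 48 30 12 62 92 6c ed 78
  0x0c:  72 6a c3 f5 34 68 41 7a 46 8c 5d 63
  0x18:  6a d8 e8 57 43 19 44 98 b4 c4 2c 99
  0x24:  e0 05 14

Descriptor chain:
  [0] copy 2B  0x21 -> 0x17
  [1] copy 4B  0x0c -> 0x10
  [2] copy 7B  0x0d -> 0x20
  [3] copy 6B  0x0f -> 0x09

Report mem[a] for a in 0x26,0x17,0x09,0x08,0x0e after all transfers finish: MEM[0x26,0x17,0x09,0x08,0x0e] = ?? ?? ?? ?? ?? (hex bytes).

[0] 0x21->0x17 len=2 : c4 2c
[1] 0x0c->0x10 len=4 : 72 6a c3 f5
[2] 0x0d->0x20 len=7 : 6a c3 f5 72 6a c3 f5
[3] 0x0f->0x09 len=6 : f5 72 6a c3 f5 46
query mem[0x26]=0xf5, mem[0x17]=0xc4, mem[0x09]=0xf5, mem[0x08]=0x92, mem[0x0e]=0x46

MEM[0x26,0x17,0x09,0x08,0x0e] = f5 c4 f5 92 46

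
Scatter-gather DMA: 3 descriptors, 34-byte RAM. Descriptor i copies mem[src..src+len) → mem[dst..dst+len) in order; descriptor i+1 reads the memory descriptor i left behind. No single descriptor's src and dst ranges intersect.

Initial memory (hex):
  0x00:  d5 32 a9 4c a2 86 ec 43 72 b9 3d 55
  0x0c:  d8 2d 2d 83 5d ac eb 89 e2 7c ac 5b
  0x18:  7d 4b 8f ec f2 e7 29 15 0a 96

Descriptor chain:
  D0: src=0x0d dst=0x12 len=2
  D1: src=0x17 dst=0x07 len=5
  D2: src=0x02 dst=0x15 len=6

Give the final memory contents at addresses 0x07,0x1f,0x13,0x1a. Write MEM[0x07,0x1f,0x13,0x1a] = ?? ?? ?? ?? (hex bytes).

MEM[0x07,0x1f,0x13,0x1a] = 5b 15 2d 5b

  after D0: wrote 2B at 0x12 = 2d2d
  after D1: wrote 5B at 0x07 = 5b7d4b8fec
  after D2: wrote 6B at 0x15 = a94ca286ec5b
query mem[0x07]=0x5b, mem[0x1f]=0x15, mem[0x13]=0x2d, mem[0x1a]=0x5b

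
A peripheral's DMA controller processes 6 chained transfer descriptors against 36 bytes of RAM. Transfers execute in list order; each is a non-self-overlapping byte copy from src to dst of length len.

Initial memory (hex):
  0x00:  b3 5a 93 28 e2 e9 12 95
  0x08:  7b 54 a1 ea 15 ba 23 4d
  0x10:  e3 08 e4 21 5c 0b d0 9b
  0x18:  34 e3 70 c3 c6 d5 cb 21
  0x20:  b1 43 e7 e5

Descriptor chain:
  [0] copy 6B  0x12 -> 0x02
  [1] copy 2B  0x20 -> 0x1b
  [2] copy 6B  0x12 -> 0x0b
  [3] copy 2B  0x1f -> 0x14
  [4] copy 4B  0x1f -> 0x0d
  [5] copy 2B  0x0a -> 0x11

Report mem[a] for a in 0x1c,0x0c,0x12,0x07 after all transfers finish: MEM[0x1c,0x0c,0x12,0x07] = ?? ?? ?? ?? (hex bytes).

MEM[0x1c,0x0c,0x12,0x07] = 43 21 e4 9b

  after D0: wrote 6B at 0x02 = e4215c0bd09b
  after D1: wrote 2B at 0x1b = b143
  after D2: wrote 6B at 0x0b = e4215c0bd09b
  after D3: wrote 2B at 0x14 = 21b1
  after D4: wrote 4B at 0x0d = 21b143e7
  after D5: wrote 2B at 0x11 = a1e4
query mem[0x1c]=0x43, mem[0x0c]=0x21, mem[0x12]=0xe4, mem[0x07]=0x9b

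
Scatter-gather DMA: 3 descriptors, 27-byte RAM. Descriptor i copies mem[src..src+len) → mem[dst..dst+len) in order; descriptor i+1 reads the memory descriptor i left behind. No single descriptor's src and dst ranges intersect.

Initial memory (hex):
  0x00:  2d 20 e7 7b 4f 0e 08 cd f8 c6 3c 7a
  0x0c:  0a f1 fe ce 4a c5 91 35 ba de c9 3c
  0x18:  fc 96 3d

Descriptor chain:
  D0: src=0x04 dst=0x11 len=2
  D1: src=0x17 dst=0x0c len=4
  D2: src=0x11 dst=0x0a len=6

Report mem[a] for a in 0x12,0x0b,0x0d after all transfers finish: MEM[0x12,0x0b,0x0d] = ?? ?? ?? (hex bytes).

[0] 0x04->0x11 len=2 : 4f 0e
[1] 0x17->0x0c len=4 : 3c fc 96 3d
[2] 0x11->0x0a len=6 : 4f 0e 35 ba de c9
query mem[0x12]=0x0e, mem[0x0b]=0x0e, mem[0x0d]=0xba

MEM[0x12,0x0b,0x0d] = 0e 0e ba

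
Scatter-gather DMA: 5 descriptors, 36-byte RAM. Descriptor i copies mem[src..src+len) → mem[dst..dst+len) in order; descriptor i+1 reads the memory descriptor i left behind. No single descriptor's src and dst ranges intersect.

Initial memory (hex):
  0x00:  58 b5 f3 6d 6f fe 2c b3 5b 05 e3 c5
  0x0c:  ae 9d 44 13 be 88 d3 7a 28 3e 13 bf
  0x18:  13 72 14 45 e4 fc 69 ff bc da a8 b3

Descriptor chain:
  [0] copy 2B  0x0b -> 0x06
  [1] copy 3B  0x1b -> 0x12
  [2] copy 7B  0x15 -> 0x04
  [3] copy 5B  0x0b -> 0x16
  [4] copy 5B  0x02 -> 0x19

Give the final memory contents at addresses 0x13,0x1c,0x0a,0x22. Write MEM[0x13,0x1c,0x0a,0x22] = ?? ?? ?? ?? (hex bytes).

D0: mem[0x06..0x07] <- [c5 ae]
D1: mem[0x12..0x14] <- [45 e4 fc]
D2: mem[0x04..0x0a] <- [3e 13 bf 13 72 14 45]
D3: mem[0x16..0x1a] <- [c5 ae 9d 44 13]
D4: mem[0x19..0x1d] <- [f3 6d 3e 13 bf]
query mem[0x13]=0xe4, mem[0x1c]=0x13, mem[0x0a]=0x45, mem[0x22]=0xa8

MEM[0x13,0x1c,0x0a,0x22] = e4 13 45 a8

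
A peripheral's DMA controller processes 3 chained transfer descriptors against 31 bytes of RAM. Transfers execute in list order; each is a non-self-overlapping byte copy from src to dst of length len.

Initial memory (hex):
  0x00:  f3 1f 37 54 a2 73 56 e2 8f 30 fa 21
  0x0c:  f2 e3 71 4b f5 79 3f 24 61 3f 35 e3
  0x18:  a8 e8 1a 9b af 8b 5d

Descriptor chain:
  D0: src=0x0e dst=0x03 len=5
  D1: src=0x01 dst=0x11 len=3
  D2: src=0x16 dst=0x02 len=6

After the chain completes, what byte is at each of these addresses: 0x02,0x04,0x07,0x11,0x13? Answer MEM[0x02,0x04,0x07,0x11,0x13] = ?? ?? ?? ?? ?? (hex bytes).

MEM[0x02,0x04,0x07,0x11,0x13] = 35 a8 9b 1f 71

#0 dst[0x03+5] := {0x71,0x4b,0xf5,0x79,0x3f}
#1 dst[0x11+3] := {0x1f,0x37,0x71}
#2 dst[0x02+6] := {0x35,0xe3,0xa8,0xe8,0x1a,0x9b}
query mem[0x02]=0x35, mem[0x04]=0xa8, mem[0x07]=0x9b, mem[0x11]=0x1f, mem[0x13]=0x71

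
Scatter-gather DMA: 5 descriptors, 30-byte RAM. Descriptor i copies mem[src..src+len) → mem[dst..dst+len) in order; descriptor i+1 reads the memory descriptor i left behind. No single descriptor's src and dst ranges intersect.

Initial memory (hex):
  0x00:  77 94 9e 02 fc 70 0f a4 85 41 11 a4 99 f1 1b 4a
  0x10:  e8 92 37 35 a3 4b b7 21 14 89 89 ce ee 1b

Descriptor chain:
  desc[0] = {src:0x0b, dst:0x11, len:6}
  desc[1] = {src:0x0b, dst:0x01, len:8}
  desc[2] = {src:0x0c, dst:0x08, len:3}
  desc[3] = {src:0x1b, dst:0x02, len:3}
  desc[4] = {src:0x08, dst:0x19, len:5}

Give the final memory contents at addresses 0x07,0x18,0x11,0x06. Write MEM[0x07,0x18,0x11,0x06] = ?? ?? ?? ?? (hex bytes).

MEM[0x07,0x18,0x11,0x06] = a4 14 a4 e8

  after D0: wrote 6B at 0x11 = a499f11b4ae8
  after D1: wrote 8B at 0x01 = a499f11b4ae8a499
  after D2: wrote 3B at 0x08 = 99f11b
  after D3: wrote 3B at 0x02 = ceee1b
  after D4: wrote 5B at 0x19 = 99f11ba499
query mem[0x07]=0xa4, mem[0x18]=0x14, mem[0x11]=0xa4, mem[0x06]=0xe8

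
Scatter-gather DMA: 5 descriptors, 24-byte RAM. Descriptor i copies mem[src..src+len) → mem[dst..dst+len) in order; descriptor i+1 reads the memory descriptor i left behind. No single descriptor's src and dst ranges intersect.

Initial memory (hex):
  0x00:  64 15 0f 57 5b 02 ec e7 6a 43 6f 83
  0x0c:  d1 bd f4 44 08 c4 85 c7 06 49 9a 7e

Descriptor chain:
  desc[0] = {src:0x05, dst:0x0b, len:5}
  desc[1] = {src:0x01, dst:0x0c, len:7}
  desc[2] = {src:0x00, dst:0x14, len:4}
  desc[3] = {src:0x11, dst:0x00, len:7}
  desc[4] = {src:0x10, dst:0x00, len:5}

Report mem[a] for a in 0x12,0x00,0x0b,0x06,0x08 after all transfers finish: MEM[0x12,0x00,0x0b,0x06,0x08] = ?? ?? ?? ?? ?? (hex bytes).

MEM[0x12,0x00,0x0b,0x06,0x08] = e7 02 02 57 6a

#0 dst[0x0b+5] := {0x02,0xec,0xe7,0x6a,0x43}
#1 dst[0x0c+7] := {0x15,0x0f,0x57,0x5b,0x02,0xec,0xe7}
#2 dst[0x14+4] := {0x64,0x15,0x0f,0x57}
#3 dst[0x00+7] := {0xec,0xe7,0xc7,0x64,0x15,0x0f,0x57}
#4 dst[0x00+5] := {0x02,0xec,0xe7,0xc7,0x64}
query mem[0x12]=0xe7, mem[0x00]=0x02, mem[0x0b]=0x02, mem[0x06]=0x57, mem[0x08]=0x6a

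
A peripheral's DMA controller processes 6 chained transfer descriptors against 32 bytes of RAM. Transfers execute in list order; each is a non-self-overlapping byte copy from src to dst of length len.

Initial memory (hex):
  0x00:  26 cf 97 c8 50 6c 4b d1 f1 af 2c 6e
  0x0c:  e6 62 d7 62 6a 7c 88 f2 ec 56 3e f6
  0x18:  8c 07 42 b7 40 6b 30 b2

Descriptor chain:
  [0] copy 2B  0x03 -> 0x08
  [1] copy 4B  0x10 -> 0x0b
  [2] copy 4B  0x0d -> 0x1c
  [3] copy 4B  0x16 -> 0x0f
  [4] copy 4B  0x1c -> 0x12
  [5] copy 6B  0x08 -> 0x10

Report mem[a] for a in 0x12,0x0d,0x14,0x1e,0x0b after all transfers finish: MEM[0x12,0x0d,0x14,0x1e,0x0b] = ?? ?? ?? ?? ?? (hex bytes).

MEM[0x12,0x0d,0x14,0x1e,0x0b] = 2c 88 7c 62 6a

  after D0: wrote 2B at 0x08 = c850
  after D1: wrote 4B at 0x0b = 6a7c88f2
  after D2: wrote 4B at 0x1c = 88f2626a
  after D3: wrote 4B at 0x0f = 3ef68c07
  after D4: wrote 4B at 0x12 = 88f2626a
  after D5: wrote 6B at 0x10 = c8502c6a7c88
query mem[0x12]=0x2c, mem[0x0d]=0x88, mem[0x14]=0x7c, mem[0x1e]=0x62, mem[0x0b]=0x6a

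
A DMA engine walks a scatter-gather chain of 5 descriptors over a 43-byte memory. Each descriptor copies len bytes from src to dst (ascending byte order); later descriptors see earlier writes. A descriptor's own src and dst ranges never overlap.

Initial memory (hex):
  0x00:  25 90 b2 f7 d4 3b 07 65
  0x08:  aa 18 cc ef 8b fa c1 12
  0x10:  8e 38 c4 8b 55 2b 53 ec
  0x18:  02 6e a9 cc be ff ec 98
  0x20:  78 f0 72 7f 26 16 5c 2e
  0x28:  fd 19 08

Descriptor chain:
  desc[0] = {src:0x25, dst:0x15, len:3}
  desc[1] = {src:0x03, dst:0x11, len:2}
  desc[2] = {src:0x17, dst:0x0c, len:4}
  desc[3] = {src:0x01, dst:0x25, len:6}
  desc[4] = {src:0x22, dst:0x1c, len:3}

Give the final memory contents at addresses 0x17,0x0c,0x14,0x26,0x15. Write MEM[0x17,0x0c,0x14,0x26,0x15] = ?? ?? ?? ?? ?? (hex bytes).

D0: mem[0x15..0x17] <- [16 5c 2e]
D1: mem[0x11..0x12] <- [f7 d4]
D2: mem[0x0c..0x0f] <- [2e 02 6e a9]
D3: mem[0x25..0x2a] <- [90 b2 f7 d4 3b 07]
D4: mem[0x1c..0x1e] <- [72 7f 26]
query mem[0x17]=0x2e, mem[0x0c]=0x2e, mem[0x14]=0x55, mem[0x26]=0xb2, mem[0x15]=0x16

MEM[0x17,0x0c,0x14,0x26,0x15] = 2e 2e 55 b2 16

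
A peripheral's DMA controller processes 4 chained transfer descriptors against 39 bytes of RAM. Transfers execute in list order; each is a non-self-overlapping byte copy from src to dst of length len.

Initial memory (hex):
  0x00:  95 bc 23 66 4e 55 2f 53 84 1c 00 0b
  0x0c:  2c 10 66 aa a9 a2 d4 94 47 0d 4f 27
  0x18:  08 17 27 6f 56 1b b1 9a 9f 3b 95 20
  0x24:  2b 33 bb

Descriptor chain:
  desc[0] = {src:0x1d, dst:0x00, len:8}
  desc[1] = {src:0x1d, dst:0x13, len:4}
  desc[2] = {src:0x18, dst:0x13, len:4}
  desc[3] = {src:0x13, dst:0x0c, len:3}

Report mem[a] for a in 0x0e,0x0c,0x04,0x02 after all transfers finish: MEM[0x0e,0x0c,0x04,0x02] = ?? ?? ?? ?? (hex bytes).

D0: mem[0x00..0x07] <- [1b b1 9a 9f 3b 95 20 2b]
D1: mem[0x13..0x16] <- [1b b1 9a 9f]
D2: mem[0x13..0x16] <- [08 17 27 6f]
D3: mem[0x0c..0x0e] <- [08 17 27]
query mem[0x0e]=0x27, mem[0x0c]=0x08, mem[0x04]=0x3b, mem[0x02]=0x9a

MEM[0x0e,0x0c,0x04,0x02] = 27 08 3b 9a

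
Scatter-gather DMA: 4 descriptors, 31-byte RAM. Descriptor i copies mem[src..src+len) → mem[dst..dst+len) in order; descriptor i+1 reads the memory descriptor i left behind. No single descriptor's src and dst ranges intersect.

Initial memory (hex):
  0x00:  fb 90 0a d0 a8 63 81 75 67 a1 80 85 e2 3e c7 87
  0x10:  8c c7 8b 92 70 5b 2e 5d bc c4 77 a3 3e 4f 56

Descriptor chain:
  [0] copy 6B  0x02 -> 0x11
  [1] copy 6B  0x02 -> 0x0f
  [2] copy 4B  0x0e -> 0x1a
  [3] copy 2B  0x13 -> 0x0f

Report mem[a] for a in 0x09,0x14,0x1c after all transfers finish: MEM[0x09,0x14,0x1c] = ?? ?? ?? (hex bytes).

MEM[0x09,0x14,0x1c] = a1 75 d0

  after D0: wrote 6B at 0x11 = 0ad0a8638175
  after D1: wrote 6B at 0x0f = 0ad0a8638175
  after D2: wrote 4B at 0x1a = c70ad0a8
  after D3: wrote 2B at 0x0f = 8175
query mem[0x09]=0xa1, mem[0x14]=0x75, mem[0x1c]=0xd0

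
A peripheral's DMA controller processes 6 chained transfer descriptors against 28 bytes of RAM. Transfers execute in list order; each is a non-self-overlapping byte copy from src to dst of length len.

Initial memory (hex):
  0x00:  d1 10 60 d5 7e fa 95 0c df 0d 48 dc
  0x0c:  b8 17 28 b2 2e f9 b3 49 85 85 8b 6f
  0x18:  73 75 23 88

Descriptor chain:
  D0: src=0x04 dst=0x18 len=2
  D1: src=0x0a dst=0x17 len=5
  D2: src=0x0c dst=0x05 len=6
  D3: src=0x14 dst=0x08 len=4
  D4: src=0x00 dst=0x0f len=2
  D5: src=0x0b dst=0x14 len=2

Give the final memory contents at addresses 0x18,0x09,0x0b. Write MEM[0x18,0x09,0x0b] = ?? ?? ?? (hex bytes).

[0] 0x04->0x18 len=2 : 7e fa
[1] 0x0a->0x17 len=5 : 48 dc b8 17 28
[2] 0x0c->0x05 len=6 : b8 17 28 b2 2e f9
[3] 0x14->0x08 len=4 : 85 85 8b 48
[4] 0x00->0x0f len=2 : d1 10
[5] 0x0b->0x14 len=2 : 48 b8
query mem[0x18]=0xdc, mem[0x09]=0x85, mem[0x0b]=0x48

MEM[0x18,0x09,0x0b] = dc 85 48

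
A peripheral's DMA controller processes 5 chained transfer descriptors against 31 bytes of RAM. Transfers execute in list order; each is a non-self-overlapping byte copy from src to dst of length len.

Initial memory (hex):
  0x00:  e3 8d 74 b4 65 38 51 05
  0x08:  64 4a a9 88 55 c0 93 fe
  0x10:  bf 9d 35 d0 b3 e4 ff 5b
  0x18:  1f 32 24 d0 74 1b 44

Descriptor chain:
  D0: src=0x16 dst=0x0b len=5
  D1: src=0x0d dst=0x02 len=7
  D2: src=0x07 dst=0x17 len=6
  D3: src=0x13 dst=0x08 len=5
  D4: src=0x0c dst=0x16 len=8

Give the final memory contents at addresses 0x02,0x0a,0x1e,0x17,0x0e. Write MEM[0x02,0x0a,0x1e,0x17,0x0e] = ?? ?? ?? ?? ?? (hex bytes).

MEM[0x02,0x0a,0x1e,0x17,0x0e] = 1f e4 44 1f 32

[0] 0x16->0x0b len=5 : ff 5b 1f 32 24
[1] 0x0d->0x02 len=7 : 1f 32 24 bf 9d 35 d0
[2] 0x07->0x17 len=6 : 35 d0 4a a9 ff 5b
[3] 0x13->0x08 len=5 : d0 b3 e4 ff 35
[4] 0x0c->0x16 len=8 : 35 1f 32 24 bf 9d 35 d0
query mem[0x02]=0x1f, mem[0x0a]=0xe4, mem[0x1e]=0x44, mem[0x17]=0x1f, mem[0x0e]=0x32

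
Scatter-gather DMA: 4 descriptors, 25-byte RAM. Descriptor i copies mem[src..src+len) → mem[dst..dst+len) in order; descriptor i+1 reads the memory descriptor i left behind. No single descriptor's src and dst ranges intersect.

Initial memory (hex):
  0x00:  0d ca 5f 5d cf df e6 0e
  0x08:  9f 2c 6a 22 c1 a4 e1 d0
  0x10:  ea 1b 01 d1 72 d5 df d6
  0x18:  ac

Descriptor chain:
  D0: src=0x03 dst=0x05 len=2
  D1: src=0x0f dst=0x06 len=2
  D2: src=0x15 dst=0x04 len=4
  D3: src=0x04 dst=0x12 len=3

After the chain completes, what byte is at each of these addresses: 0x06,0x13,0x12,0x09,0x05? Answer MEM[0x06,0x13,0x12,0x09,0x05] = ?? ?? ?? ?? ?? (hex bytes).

MEM[0x06,0x13,0x12,0x09,0x05] = d6 df d5 2c df

#0 dst[0x05+2] := {0x5d,0xcf}
#1 dst[0x06+2] := {0xd0,0xea}
#2 dst[0x04+4] := {0xd5,0xdf,0xd6,0xac}
#3 dst[0x12+3] := {0xd5,0xdf,0xd6}
query mem[0x06]=0xd6, mem[0x13]=0xdf, mem[0x12]=0xd5, mem[0x09]=0x2c, mem[0x05]=0xdf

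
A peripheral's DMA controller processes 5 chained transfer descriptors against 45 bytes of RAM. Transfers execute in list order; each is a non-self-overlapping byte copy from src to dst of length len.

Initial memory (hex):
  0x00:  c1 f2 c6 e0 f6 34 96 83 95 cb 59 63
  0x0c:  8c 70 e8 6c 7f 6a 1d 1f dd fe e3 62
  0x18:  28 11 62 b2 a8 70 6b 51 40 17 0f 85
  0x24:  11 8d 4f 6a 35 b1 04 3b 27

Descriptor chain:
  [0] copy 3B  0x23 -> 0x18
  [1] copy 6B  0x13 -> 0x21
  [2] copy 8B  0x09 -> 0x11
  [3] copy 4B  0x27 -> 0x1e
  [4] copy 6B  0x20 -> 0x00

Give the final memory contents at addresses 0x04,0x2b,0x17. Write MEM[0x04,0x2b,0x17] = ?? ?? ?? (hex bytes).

MEM[0x04,0x2b,0x17] = e3 3b 6c

#0 dst[0x18+3] := {0x85,0x11,0x8d}
#1 dst[0x21+6] := {0x1f,0xdd,0xfe,0xe3,0x62,0x85}
#2 dst[0x11+8] := {0xcb,0x59,0x63,0x8c,0x70,0xe8,0x6c,0x7f}
#3 dst[0x1e+4] := {0x6a,0x35,0xb1,0x04}
#4 dst[0x00+6] := {0xb1,0x04,0xdd,0xfe,0xe3,0x62}
query mem[0x04]=0xe3, mem[0x2b]=0x3b, mem[0x17]=0x6c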